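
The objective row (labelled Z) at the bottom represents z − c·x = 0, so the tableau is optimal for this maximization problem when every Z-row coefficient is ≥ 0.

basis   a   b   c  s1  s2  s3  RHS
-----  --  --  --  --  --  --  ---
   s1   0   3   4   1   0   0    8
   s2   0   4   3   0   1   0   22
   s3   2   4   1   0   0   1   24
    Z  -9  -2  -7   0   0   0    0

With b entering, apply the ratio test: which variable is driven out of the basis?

s1

Column b entries and ratios — s1: 8/3 = 8/3; s2: 22/4 = 11/2; s3: 24/4 = 6.
Smallest ratio is 8/3 in the row of s1, so s1 leaves.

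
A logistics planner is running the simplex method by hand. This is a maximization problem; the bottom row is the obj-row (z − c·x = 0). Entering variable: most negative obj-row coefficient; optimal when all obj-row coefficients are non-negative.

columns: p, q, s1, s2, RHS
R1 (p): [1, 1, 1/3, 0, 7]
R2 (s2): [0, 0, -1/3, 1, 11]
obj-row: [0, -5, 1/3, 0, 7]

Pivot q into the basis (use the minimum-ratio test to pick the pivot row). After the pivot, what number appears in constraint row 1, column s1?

Ratio test on column q — row 1: 7/1 = 7; row 2: entry 0 ≤ 0. Minimum is 7 at row 1 (p leaves); pivot element 1.
Divide row 1 by 1; eliminate column q from the other rows.
In the new row 1, the s1 entry is the old entry divided by the pivot: (1/3)/1 = 1/3.

1/3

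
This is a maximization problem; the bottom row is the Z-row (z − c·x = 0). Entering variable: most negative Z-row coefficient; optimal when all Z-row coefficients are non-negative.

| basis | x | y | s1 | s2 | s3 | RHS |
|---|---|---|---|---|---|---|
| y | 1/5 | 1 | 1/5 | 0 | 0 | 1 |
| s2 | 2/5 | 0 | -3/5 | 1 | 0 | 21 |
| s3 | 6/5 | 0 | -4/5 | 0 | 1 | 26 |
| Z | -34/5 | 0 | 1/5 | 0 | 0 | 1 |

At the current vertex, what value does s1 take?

0

s1 is not in the basis, so in the current basic feasible solution s1 = 0.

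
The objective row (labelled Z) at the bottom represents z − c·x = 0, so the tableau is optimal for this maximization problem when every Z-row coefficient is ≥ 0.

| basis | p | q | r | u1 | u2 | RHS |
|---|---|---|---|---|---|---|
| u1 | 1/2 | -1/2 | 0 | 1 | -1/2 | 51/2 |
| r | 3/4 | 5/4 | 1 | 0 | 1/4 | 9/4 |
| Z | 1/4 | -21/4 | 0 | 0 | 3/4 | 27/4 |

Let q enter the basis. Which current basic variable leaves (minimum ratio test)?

r

Column q entries and ratios — u1: -1/2 ≤ 0, skip; r: (9/4)/(5/4) = 9/5.
Smallest ratio is 9/5 in the row of r, so r leaves.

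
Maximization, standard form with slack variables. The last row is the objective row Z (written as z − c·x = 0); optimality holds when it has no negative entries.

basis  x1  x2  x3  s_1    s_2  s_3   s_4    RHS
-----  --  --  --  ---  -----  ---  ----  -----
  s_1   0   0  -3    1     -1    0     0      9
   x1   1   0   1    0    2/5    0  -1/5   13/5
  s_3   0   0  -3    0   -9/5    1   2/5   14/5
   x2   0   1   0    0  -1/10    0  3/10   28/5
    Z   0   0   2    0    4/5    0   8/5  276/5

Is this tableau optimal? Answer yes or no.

yes

Every Z-row coefficient is ≥ 0, so the tableau is optimal.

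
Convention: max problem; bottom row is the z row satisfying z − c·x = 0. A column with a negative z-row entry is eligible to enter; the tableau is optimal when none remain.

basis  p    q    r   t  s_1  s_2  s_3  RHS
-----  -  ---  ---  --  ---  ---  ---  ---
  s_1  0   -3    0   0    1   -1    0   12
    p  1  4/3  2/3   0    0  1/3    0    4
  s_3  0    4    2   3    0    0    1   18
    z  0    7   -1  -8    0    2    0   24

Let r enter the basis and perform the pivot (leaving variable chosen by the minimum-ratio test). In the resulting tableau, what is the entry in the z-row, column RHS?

Ratio test on column r — row 1: entry 0 ≤ 0; row 2: 4/(2/3) = 6; row 3: 18/2 = 9. Minimum is 6 at row 2 (p leaves); pivot element 2/3.
Divide row 2 by 2/3; eliminate column r from the other rows.
z-row update in column RHS: 24 − (-1)·6 = 30.

30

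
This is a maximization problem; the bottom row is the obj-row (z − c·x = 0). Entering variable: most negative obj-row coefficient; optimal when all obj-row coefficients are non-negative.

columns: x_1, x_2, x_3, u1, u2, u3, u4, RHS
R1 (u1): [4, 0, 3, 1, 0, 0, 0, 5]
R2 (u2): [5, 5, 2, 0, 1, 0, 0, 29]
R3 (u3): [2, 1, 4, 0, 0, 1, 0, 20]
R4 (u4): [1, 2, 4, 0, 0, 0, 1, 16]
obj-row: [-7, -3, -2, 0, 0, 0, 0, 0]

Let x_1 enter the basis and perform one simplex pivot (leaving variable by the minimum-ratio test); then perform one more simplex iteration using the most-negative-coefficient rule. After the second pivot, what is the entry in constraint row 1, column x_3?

Ratio test on column x_1 — row 1: 5/4 = 5/4; row 2: 29/5 = 29/5; row 3: 20/2 = 10; row 4: 16/1 = 16. Minimum is 5/4 at row 1 (u1 leaves); pivot element 4.
Divide row 1 by 4; eliminate column x_1 from the other rows.
Second iteration: most negative obj-row entry is -3 in column x_2, so x_2 enters.
Ratio test on column x_2 — row 1: entry 0 ≤ 0; row 2: (91/4)/5 = 91/20; row 3: (35/2)/1 = 35/2; row 4: (59/4)/2 = 59/8. Minimum is 91/20 at row 2 (u2 leaves); pivot element 5.
Divide row 2 by 5; eliminate column x_2 from the other rows.
After both pivots, the entry at constraint row 1, column x_3 is 3/4.

3/4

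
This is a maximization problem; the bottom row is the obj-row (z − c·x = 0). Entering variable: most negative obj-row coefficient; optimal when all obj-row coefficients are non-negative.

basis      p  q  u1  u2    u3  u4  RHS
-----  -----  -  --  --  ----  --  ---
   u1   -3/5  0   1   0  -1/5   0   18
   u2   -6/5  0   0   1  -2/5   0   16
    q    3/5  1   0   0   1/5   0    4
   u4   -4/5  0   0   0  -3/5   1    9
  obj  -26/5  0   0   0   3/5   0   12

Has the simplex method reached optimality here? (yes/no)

no

The obj-row has a negative entry -26/5 in column p, so it is not optimal.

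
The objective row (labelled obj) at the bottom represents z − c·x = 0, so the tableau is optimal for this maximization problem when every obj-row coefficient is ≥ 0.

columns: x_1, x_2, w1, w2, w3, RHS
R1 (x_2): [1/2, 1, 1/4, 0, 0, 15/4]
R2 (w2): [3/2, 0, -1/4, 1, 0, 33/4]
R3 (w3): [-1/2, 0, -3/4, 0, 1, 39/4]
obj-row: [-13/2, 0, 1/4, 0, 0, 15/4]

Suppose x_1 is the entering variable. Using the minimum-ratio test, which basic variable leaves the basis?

w2

Column x_1 entries and ratios — x_2: (15/4)/(1/2) = 15/2; w2: (33/4)/(3/2) = 11/2; w3: -1/2 ≤ 0, skip.
Smallest ratio is 11/2 in the row of w2, so w2 leaves.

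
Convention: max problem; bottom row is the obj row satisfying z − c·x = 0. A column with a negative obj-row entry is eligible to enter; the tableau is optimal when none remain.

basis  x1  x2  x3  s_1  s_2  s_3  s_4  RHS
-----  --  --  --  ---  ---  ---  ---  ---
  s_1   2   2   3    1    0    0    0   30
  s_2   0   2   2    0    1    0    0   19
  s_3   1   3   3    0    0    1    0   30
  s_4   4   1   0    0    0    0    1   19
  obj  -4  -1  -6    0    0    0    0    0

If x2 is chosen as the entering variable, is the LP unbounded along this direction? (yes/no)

Column x2 has positive entries in row(s) 1, 2, 3, 4, so the ratio test bounds it — not unbounded.

no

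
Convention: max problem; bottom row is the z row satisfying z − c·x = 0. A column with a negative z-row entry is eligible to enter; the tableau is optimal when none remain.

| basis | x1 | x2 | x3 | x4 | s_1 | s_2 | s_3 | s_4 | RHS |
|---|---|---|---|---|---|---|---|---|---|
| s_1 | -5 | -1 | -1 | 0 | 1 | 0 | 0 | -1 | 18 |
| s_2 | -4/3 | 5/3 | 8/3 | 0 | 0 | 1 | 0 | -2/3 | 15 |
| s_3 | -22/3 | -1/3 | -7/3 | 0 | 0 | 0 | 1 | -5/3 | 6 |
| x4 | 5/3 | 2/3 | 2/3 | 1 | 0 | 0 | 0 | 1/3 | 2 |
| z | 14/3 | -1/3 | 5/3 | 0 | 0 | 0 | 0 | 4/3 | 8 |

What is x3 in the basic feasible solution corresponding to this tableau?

x3 is not in the basis, so in the current basic feasible solution x3 = 0.

0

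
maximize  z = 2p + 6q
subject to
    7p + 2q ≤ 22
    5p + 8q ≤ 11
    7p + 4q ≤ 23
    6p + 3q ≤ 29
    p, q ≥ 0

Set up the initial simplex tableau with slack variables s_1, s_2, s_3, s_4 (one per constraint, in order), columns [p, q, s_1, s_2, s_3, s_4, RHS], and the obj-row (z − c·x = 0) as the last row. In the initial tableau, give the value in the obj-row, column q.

-6

The obj-row carries the negated objective coefficients: the q entry is -6.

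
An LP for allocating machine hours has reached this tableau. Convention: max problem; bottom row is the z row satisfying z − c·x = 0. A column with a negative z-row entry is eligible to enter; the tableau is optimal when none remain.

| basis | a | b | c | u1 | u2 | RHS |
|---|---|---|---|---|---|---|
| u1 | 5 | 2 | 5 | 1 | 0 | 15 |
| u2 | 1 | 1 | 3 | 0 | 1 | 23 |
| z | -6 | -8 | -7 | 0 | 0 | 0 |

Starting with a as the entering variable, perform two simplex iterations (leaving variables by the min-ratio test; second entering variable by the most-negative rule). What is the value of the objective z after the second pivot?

Ratio test on column a — row 1: 15/5 = 3; row 2: 23/1 = 23. Minimum is 3 at row 1 (u1 leaves); pivot element 5.
Pivot on row 1; the z-row RHS becomes 0 − (-6)·3 = 18.
Next entering variable (most negative z-row entry -28/5): b.
Ratio test on column b — row 1: 3/(2/5) = 15/2; row 2: 20/(3/5) = 100/3. Minimum is 15/2 at row 1 (a leaves); pivot element 2/5.
After the second pivot the z-row RHS is 18 − (-28/5)·(15/2) = 60.

60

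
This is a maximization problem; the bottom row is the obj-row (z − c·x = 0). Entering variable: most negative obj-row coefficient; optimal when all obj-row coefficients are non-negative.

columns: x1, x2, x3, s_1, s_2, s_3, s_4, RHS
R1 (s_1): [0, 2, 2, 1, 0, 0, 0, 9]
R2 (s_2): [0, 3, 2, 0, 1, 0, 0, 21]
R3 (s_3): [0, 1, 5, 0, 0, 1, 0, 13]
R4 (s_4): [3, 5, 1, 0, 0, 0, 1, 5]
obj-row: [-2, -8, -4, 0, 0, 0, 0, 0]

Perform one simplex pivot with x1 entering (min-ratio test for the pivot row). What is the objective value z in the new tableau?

10/3

Ratio test on column x1 — row 1: entry 0 ≤ 0; row 2: entry 0 ≤ 0; row 3: entry 0 ≤ 0; row 4: 5/3 = 5/3. Minimum is 5/3 at row 4 (s_4 leaves); pivot element 3.
Pivot on row 4; the obj-row RHS becomes 0 − (-2)·(5/3) = 10/3.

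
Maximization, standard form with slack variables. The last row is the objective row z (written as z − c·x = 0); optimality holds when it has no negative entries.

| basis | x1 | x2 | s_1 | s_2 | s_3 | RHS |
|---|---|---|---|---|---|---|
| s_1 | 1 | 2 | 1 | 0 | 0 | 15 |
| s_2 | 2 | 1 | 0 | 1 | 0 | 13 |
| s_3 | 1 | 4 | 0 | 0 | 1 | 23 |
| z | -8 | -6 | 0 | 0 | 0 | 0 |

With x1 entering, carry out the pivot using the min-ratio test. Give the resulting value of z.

Ratio test on column x1 — row 1: 15/1 = 15; row 2: 13/2 = 13/2; row 3: 23/1 = 23. Minimum is 13/2 at row 2 (s_2 leaves); pivot element 2.
Pivot on row 2; the z-row RHS becomes 0 − (-8)·(13/2) = 52.

52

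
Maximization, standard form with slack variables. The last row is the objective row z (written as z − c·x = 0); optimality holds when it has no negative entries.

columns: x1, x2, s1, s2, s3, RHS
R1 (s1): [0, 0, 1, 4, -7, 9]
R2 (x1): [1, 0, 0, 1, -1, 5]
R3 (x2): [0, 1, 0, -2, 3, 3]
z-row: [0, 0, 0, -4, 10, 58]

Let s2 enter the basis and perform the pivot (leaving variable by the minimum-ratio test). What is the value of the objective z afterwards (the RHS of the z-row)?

67

Ratio test on column s2 — row 1: 9/4 = 9/4; row 2: 5/1 = 5; row 3: entry -2 ≤ 0. Minimum is 9/4 at row 1 (s1 leaves); pivot element 4.
Pivot on row 1; the z-row RHS becomes 58 − (-4)·(9/4) = 67.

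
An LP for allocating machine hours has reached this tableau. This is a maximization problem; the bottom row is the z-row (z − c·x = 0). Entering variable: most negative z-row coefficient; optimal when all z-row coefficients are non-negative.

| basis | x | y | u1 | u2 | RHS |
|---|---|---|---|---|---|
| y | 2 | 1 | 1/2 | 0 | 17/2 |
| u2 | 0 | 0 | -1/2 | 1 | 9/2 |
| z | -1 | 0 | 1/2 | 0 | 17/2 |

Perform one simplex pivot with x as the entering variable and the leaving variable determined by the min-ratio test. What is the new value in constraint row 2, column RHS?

Ratio test on column x — row 1: (17/2)/2 = 17/4; row 2: entry 0 ≤ 0. Minimum is 17/4 at row 1 (y leaves); pivot element 2.
Divide row 1 by 2; eliminate column x from the other rows.
Row 2 update in column RHS: 9/2 − 0·(17/4) = 9/2.

9/2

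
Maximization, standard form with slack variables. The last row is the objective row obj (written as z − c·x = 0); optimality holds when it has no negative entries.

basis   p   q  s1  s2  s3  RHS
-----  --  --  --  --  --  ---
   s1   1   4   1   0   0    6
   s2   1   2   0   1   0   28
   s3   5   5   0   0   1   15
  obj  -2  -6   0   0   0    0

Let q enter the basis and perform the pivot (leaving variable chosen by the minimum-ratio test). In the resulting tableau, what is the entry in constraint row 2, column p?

Ratio test on column q — row 1: 6/4 = 3/2; row 2: 28/2 = 14; row 3: 15/5 = 3. Minimum is 3/2 at row 1 (s1 leaves); pivot element 4.
Divide row 1 by 4; eliminate column q from the other rows.
Row 2 update in column p: 1 − 2·(1/4) = 1/2.

1/2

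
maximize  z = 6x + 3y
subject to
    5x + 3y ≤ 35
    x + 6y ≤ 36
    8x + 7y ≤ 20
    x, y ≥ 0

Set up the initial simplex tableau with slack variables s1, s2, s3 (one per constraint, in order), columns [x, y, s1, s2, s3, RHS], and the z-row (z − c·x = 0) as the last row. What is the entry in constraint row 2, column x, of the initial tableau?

1

Constraint 2 has coefficient 1 on x.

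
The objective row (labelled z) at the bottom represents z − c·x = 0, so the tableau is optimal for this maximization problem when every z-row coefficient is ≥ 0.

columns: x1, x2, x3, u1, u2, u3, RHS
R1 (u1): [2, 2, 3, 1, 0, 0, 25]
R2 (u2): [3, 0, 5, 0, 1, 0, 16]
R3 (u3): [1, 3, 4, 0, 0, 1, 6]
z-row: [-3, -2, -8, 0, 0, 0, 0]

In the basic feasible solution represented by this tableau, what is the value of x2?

x2 is not in the basis, so in the current basic feasible solution x2 = 0.

0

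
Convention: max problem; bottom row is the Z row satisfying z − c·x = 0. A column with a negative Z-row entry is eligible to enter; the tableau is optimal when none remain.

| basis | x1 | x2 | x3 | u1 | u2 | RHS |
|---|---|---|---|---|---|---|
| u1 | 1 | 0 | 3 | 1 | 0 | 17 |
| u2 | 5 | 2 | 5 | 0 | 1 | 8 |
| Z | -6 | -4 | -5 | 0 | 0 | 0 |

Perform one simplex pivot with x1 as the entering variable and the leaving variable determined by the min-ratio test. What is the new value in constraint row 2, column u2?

1/5

Ratio test on column x1 — row 1: 17/1 = 17; row 2: 8/5 = 8/5. Minimum is 8/5 at row 2 (u2 leaves); pivot element 5.
Divide row 2 by 5; eliminate column x1 from the other rows.
In the new row 2, the u2 entry is the old entry divided by the pivot: 1/5 = 1/5.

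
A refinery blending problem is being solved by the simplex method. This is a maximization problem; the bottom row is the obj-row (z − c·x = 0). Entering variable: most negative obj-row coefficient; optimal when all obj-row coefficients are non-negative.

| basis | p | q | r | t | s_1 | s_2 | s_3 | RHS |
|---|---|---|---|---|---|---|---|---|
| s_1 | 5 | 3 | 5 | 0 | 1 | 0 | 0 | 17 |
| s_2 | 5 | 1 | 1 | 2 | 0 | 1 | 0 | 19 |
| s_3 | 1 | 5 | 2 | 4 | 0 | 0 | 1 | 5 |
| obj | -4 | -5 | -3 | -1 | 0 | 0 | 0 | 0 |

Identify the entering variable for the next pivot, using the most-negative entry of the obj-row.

q

Negative obj-row entries: p: -4, q: -5, r: -3, t: -1.
The most negative is -5 in column q, so q enters.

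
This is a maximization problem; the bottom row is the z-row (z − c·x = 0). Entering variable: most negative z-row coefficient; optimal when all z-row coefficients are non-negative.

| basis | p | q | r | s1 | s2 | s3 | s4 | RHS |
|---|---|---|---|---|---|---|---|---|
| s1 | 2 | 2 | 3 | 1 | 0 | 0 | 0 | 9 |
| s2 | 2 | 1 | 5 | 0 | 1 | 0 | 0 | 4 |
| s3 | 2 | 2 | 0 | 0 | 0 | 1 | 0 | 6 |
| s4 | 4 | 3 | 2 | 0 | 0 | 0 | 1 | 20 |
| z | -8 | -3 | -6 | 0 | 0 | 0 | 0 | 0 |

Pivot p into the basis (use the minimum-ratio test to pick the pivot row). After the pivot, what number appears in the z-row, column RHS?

16

Ratio test on column p — row 1: 9/2 = 9/2; row 2: 4/2 = 2; row 3: 6/2 = 3; row 4: 20/4 = 5. Minimum is 2 at row 2 (s2 leaves); pivot element 2.
Divide row 2 by 2; eliminate column p from the other rows.
z-row update in column RHS: 0 − (-8)·2 = 16.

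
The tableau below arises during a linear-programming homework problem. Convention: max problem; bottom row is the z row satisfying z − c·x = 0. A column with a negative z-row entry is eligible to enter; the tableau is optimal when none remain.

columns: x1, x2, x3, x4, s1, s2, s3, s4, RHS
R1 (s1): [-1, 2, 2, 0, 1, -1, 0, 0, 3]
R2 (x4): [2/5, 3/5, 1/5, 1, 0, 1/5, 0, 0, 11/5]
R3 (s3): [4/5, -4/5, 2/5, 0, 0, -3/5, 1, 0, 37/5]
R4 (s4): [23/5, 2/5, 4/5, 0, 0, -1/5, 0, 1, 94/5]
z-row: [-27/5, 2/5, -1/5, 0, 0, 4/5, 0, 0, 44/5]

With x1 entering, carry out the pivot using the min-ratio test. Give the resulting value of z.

710/23

Ratio test on column x1 — row 1: entry -1 ≤ 0; row 2: (11/5)/(2/5) = 11/2; row 3: (37/5)/(4/5) = 37/4; row 4: (94/5)/(23/5) = 94/23. Minimum is 94/23 at row 4 (s4 leaves); pivot element 23/5.
Pivot on row 4; the z-row RHS becomes 44/5 − (-27/5)·(94/23) = 710/23.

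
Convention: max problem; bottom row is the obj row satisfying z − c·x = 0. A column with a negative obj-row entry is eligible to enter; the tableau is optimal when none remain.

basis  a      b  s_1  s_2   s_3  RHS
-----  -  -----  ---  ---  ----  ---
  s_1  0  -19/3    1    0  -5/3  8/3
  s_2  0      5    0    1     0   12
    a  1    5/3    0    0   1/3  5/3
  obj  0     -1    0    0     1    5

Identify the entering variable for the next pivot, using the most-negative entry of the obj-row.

b

Negative obj-row entries: b: -1.
The most negative is -1 in column b, so b enters.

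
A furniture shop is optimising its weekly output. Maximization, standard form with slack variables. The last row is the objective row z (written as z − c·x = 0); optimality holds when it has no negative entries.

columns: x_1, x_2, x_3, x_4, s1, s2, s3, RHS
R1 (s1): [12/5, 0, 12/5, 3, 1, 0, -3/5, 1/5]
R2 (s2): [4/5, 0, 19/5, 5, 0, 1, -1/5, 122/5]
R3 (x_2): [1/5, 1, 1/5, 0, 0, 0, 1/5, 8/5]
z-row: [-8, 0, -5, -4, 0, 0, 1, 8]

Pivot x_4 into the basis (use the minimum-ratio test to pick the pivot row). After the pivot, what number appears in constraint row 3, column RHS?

8/5

Ratio test on column x_4 — row 1: (1/5)/3 = 1/15; row 2: (122/5)/5 = 122/25; row 3: entry 0 ≤ 0. Minimum is 1/15 at row 1 (s1 leaves); pivot element 3.
Divide row 1 by 3; eliminate column x_4 from the other rows.
Row 3 update in column RHS: 8/5 − 0·(1/15) = 8/5.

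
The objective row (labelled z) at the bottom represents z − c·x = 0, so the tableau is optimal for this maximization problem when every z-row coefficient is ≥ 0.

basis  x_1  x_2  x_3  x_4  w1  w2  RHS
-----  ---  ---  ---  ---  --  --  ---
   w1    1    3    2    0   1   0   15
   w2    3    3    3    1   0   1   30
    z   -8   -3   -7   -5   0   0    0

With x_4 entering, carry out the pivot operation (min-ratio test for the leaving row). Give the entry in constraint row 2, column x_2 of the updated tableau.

Ratio test on column x_4 — row 1: entry 0 ≤ 0; row 2: 30/1 = 30. Minimum is 30 at row 2 (w2 leaves); pivot element 1.
Divide row 2 by 1; eliminate column x_4 from the other rows.
In the new row 2, the x_2 entry is the old entry divided by the pivot: 3/1 = 3.

3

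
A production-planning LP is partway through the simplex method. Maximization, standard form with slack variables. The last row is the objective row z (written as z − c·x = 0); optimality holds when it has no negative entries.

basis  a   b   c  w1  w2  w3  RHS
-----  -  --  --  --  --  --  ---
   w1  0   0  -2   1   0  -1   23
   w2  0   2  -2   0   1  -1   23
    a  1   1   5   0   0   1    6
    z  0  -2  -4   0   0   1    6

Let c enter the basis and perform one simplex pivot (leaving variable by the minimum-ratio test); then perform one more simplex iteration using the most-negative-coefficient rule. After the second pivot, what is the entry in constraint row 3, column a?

1

Ratio test on column c — row 1: entry -2 ≤ 0; row 2: entry -2 ≤ 0; row 3: 6/5 = 6/5. Minimum is 6/5 at row 3 (a leaves); pivot element 5.
Divide row 3 by 5; eliminate column c from the other rows.
Second iteration: most negative z-row entry is -6/5 in column b, so b enters.
Ratio test on column b — row 1: (127/5)/(2/5) = 127/2; row 2: (127/5)/(12/5) = 127/12; row 3: (6/5)/(1/5) = 6. Minimum is 6 at row 3 (c leaves); pivot element 1/5.
Divide row 3 by 1/5; eliminate column b from the other rows.
After both pivots, the entry at constraint row 3, column a is 1.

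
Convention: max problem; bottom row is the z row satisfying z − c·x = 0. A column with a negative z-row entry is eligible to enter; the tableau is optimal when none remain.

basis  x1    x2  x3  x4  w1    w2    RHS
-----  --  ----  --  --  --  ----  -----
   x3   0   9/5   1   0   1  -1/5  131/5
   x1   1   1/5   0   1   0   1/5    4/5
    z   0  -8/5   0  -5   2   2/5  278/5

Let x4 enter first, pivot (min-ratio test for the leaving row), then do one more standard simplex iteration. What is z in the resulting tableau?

Ratio test on column x4 — row 1: entry 0 ≤ 0; row 2: (4/5)/1 = 4/5. Minimum is 4/5 at row 2 (x1 leaves); pivot element 1.
Pivot on row 2; the z-row RHS becomes 278/5 − (-5)·(4/5) = 298/5.
Next entering variable (most negative z-row entry -3/5): x2.
Ratio test on column x2 — row 1: (131/5)/(9/5) = 131/9; row 2: (4/5)/(1/5) = 4. Minimum is 4 at row 2 (x4 leaves); pivot element 1/5.
After the second pivot the z-row RHS is 298/5 − (-3/5)·4 = 62.

62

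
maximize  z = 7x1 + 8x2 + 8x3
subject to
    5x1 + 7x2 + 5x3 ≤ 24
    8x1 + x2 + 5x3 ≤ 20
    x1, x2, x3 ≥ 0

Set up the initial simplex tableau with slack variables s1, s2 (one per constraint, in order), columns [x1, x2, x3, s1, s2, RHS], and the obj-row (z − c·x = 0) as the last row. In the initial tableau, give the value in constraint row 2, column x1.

Constraint 2 has coefficient 8 on x1.

8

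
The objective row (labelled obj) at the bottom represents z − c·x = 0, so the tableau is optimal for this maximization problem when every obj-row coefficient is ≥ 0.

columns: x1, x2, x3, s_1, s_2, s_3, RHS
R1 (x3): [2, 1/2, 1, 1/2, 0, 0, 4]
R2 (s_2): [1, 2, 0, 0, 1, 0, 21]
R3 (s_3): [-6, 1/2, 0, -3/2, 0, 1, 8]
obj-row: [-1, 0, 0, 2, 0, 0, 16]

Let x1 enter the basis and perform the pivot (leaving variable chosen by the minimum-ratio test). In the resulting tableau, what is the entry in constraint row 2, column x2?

7/4

Ratio test on column x1 — row 1: 4/2 = 2; row 2: 21/1 = 21; row 3: entry -6 ≤ 0. Minimum is 2 at row 1 (x3 leaves); pivot element 2.
Divide row 1 by 2; eliminate column x1 from the other rows.
Row 2 update in column x2: 2 − 1·(1/4) = 7/4.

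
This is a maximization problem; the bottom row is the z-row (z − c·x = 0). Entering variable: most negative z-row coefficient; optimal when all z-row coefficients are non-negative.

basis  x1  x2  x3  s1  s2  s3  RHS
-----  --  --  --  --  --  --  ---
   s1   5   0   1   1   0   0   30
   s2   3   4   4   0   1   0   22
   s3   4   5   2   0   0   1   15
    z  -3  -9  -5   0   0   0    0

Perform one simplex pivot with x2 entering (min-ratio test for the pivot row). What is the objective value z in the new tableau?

27

Ratio test on column x2 — row 1: entry 0 ≤ 0; row 2: 22/4 = 11/2; row 3: 15/5 = 3. Minimum is 3 at row 3 (s3 leaves); pivot element 5.
Pivot on row 3; the z-row RHS becomes 0 − (-9)·3 = 27.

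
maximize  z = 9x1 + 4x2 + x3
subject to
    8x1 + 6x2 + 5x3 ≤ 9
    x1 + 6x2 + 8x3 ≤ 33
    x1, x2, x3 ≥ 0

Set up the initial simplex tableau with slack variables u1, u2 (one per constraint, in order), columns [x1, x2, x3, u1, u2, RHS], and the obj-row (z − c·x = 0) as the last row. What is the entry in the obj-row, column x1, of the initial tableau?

-9

The obj-row carries the negated objective coefficients: the x1 entry is -9.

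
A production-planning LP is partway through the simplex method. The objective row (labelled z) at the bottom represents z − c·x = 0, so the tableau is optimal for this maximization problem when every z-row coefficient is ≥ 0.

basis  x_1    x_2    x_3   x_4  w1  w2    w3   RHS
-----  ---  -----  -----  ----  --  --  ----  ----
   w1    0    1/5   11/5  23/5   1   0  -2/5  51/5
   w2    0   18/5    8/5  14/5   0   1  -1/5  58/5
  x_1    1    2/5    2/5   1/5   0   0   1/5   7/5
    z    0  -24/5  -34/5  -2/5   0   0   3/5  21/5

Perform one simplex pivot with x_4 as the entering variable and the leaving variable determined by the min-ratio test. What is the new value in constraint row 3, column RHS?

22/23

Ratio test on column x_4 — row 1: (51/5)/(23/5) = 51/23; row 2: (58/5)/(14/5) = 29/7; row 3: (7/5)/(1/5) = 7. Minimum is 51/23 at row 1 (w1 leaves); pivot element 23/5.
Divide row 1 by 23/5; eliminate column x_4 from the other rows.
Row 3 update in column RHS: 7/5 − (1/5)·(51/23) = 22/23.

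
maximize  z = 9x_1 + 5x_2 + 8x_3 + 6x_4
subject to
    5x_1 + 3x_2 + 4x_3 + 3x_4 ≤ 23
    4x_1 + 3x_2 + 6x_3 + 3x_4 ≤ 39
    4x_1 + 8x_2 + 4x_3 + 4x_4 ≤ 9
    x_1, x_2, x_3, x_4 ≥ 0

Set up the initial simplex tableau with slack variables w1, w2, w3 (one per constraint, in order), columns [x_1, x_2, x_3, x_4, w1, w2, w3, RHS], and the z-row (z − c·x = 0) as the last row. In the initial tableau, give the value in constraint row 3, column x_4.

Constraint 3 has coefficient 4 on x_4.

4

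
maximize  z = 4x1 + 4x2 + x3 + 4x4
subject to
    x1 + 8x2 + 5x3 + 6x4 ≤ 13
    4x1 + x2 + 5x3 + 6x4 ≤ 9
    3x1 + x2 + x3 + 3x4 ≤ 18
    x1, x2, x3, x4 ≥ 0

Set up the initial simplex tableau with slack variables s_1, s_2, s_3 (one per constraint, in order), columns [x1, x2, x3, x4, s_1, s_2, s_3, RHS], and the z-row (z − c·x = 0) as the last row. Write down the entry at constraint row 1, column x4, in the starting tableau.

6

Constraint 1 has coefficient 6 on x4.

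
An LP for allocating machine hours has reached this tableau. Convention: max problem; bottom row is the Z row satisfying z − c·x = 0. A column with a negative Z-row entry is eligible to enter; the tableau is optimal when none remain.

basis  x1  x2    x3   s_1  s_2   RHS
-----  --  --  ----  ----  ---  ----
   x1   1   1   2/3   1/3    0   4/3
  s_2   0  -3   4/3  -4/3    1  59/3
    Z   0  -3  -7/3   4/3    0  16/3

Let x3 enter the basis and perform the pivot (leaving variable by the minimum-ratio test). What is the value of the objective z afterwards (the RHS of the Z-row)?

Ratio test on column x3 — row 1: (4/3)/(2/3) = 2; row 2: (59/3)/(4/3) = 59/4. Minimum is 2 at row 1 (x1 leaves); pivot element 2/3.
Pivot on row 1; the Z-row RHS becomes 16/3 − (-7/3)·2 = 10.

10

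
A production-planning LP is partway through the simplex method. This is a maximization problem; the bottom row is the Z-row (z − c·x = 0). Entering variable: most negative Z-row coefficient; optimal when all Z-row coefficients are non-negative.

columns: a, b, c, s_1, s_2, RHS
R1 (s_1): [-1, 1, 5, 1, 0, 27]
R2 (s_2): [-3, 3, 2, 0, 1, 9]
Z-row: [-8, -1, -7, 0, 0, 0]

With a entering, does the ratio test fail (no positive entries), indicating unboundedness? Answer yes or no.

yes

Every constraint-row entry in column a is ≤ 0, so increasing a is unbounded.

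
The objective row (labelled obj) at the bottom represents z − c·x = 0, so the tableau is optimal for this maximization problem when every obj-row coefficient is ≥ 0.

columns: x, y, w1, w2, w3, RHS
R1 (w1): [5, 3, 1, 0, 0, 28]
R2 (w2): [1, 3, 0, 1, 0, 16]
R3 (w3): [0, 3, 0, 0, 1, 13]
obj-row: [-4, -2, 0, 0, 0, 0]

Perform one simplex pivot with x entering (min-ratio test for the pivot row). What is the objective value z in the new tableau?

Ratio test on column x — row 1: 28/5 = 28/5; row 2: 16/1 = 16; row 3: entry 0 ≤ 0. Minimum is 28/5 at row 1 (w1 leaves); pivot element 5.
Pivot on row 1; the obj-row RHS becomes 0 − (-4)·(28/5) = 112/5.

112/5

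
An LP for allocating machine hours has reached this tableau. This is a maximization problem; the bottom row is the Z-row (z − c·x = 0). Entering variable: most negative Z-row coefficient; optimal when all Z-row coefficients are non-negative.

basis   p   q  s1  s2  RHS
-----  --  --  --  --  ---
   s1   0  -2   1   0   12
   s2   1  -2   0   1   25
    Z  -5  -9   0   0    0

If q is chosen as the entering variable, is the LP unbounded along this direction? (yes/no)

Every constraint-row entry in column q is ≤ 0, so increasing q is unbounded.

yes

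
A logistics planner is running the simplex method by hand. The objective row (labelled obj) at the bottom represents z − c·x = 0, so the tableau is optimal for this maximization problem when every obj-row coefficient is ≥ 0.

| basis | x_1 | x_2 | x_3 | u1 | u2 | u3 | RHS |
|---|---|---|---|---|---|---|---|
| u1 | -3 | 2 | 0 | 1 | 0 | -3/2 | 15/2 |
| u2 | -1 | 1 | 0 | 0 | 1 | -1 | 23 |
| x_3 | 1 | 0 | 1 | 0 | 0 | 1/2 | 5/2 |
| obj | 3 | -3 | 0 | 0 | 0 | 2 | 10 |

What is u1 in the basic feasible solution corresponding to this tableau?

15/2

u1 is basic (row 1); its value is the RHS of that row, 15/2.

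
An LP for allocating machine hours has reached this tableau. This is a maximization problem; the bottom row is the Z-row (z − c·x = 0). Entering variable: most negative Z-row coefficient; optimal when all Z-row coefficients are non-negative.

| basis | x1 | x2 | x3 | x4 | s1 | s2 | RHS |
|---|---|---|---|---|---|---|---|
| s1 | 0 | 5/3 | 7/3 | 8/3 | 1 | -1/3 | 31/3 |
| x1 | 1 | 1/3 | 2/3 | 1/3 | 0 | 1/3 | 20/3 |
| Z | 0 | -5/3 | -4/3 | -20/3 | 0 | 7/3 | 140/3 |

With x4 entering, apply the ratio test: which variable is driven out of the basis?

Column x4 entries and ratios — s1: (31/3)/(8/3) = 31/8; x1: (20/3)/(1/3) = 20.
Smallest ratio is 31/8 in the row of s1, so s1 leaves.

s1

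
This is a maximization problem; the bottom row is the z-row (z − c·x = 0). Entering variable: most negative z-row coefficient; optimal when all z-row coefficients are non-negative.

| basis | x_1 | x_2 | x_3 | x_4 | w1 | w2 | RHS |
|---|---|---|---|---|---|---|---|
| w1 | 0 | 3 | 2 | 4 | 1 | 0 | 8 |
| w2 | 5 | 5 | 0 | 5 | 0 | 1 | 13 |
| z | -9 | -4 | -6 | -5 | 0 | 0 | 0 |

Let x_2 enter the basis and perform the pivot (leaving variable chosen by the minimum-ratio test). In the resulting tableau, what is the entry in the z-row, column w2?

Ratio test on column x_2 — row 1: 8/3 = 8/3; row 2: 13/5 = 13/5. Minimum is 13/5 at row 2 (w2 leaves); pivot element 5.
Divide row 2 by 5; eliminate column x_2 from the other rows.
z-row update in column w2: 0 − (-4)·(1/5) = 4/5.

4/5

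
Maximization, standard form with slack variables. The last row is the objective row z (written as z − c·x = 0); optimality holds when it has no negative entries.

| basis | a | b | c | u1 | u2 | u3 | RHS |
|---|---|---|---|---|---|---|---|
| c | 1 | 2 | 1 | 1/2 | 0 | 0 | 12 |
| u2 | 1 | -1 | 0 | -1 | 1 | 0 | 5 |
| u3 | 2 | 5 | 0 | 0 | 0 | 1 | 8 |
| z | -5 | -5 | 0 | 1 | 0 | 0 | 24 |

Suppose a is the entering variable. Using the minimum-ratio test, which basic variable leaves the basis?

u3

Column a entries and ratios — c: 12/1 = 12; u2: 5/1 = 5; u3: 8/2 = 4.
Smallest ratio is 4 in the row of u3, so u3 leaves.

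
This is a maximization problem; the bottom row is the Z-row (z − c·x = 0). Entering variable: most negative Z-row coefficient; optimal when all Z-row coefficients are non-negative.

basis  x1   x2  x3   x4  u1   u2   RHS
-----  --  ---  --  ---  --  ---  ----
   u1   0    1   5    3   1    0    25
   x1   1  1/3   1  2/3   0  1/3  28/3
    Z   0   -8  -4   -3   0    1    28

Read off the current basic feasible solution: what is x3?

0

x3 is not in the basis, so in the current basic feasible solution x3 = 0.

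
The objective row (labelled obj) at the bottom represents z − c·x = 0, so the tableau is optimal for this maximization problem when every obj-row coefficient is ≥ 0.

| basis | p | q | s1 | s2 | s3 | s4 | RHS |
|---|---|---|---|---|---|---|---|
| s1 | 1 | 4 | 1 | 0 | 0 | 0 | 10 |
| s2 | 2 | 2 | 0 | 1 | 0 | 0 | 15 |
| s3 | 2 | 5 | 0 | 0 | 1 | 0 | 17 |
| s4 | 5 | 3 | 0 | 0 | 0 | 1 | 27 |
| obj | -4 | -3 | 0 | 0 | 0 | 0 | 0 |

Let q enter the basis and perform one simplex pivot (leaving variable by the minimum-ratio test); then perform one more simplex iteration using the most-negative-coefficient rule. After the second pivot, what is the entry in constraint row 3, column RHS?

18/17

Ratio test on column q — row 1: 10/4 = 5/2; row 2: 15/2 = 15/2; row 3: 17/5 = 17/5; row 4: 27/3 = 9. Minimum is 5/2 at row 1 (s1 leaves); pivot element 4.
Divide row 1 by 4; eliminate column q from the other rows.
Second iteration: most negative obj-row entry is -13/4 in column p, so p enters.
Ratio test on column p — row 1: (5/2)/(1/4) = 10; row 2: 10/(3/2) = 20/3; row 3: (9/2)/(3/4) = 6; row 4: (39/2)/(17/4) = 78/17. Minimum is 78/17 at row 4 (s4 leaves); pivot element 17/4.
Divide row 4 by 17/4; eliminate column p from the other rows.
After both pivots, the entry at constraint row 3, column RHS is 18/17.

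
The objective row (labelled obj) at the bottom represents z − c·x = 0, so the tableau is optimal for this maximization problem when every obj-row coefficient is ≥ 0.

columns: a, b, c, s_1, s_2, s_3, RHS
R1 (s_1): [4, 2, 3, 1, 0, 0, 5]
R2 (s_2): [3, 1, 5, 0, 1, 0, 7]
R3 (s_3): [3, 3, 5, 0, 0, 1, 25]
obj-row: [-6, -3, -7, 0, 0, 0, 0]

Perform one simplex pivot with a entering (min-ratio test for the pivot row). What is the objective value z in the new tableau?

15/2

Ratio test on column a — row 1: 5/4 = 5/4; row 2: 7/3 = 7/3; row 3: 25/3 = 25/3. Minimum is 5/4 at row 1 (s_1 leaves); pivot element 4.
Pivot on row 1; the obj-row RHS becomes 0 − (-6)·(5/4) = 15/2.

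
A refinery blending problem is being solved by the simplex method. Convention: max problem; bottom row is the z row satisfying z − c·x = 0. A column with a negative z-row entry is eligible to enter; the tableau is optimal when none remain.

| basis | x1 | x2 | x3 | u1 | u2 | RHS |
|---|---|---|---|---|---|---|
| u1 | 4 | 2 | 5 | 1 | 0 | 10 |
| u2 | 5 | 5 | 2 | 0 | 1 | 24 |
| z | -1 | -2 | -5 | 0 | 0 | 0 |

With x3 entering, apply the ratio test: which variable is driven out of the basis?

Column x3 entries and ratios — u1: 10/5 = 2; u2: 24/2 = 12.
Smallest ratio is 2 in the row of u1, so u1 leaves.

u1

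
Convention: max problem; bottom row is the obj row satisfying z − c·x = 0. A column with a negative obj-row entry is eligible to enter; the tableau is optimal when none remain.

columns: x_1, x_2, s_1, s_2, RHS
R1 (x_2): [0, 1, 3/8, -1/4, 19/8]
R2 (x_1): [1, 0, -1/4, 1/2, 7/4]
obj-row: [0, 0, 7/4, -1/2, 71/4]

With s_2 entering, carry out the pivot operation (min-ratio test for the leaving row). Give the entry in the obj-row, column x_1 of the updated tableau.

1

Ratio test on column s_2 — row 1: entry -1/4 ≤ 0; row 2: (7/4)/(1/2) = 7/2. Minimum is 7/2 at row 2 (x_1 leaves); pivot element 1/2.
Divide row 2 by 1/2; eliminate column s_2 from the other rows.
obj-row update in column x_1: 0 − (-1/2)·2 = 1.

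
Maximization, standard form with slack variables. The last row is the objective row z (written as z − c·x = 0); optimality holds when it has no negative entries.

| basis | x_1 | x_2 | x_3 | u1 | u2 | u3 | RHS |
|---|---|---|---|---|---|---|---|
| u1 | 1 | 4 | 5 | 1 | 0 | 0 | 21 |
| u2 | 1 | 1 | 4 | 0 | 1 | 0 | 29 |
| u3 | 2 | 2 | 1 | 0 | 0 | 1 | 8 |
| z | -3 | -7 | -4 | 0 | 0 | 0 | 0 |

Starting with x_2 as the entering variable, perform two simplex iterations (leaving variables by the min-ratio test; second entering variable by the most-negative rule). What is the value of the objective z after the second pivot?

Ratio test on column x_2 — row 1: 21/4 = 21/4; row 2: 29/1 = 29; row 3: 8/2 = 4. Minimum is 4 at row 3 (u3 leaves); pivot element 2.
Pivot on row 3; the z-row RHS becomes 0 − (-7)·4 = 28.
Next entering variable (most negative z-row entry -1/2): x_3.
Ratio test on column x_3 — row 1: 5/3 = 5/3; row 2: 25/(7/2) = 50/7; row 3: 4/(1/2) = 8. Minimum is 5/3 at row 1 (u1 leaves); pivot element 3.
After the second pivot the z-row RHS is 28 − (-1/2)·(5/3) = 173/6.

173/6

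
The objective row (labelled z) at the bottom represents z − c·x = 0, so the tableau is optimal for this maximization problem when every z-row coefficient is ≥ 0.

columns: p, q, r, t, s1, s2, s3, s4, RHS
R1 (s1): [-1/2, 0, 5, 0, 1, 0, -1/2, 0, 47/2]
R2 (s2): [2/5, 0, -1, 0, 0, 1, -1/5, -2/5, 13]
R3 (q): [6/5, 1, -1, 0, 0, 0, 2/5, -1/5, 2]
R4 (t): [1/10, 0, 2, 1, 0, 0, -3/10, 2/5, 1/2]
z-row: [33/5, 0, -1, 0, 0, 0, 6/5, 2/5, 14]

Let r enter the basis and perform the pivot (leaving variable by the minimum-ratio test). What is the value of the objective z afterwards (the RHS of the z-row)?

57/4

Ratio test on column r — row 1: (47/2)/5 = 47/10; row 2: entry -1 ≤ 0; row 3: entry -1 ≤ 0; row 4: (1/2)/2 = 1/4. Minimum is 1/4 at row 4 (t leaves); pivot element 2.
Pivot on row 4; the z-row RHS becomes 14 − (-1)·(1/4) = 57/4.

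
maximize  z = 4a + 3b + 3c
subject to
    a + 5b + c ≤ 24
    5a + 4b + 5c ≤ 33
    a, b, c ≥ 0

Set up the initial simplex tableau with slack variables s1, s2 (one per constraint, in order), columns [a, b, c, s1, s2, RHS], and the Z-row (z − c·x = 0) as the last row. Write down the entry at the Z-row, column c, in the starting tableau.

The Z-row carries the negated objective coefficients: the c entry is -3.

-3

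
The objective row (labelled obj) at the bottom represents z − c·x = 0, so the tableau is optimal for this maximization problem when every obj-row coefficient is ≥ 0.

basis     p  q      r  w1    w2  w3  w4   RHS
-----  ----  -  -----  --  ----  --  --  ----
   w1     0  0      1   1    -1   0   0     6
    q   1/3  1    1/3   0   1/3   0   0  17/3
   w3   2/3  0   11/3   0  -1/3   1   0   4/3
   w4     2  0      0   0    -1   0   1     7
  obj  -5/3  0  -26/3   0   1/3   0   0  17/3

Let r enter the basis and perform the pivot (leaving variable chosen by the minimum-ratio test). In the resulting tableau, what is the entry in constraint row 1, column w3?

-3/11

Ratio test on column r — row 1: 6/1 = 6; row 2: (17/3)/(1/3) = 17; row 3: (4/3)/(11/3) = 4/11; row 4: entry 0 ≤ 0. Minimum is 4/11 at row 3 (w3 leaves); pivot element 11/3.
Divide row 3 by 11/3; eliminate column r from the other rows.
Row 1 update in column w3: 0 − 1·(3/11) = -3/11.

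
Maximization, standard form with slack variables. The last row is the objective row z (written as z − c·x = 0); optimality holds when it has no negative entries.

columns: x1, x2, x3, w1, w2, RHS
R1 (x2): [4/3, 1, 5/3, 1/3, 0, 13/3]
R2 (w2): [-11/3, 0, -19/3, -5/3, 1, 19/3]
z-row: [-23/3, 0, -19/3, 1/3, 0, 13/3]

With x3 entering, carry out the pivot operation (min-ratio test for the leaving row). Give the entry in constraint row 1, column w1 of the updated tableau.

1/5

Ratio test on column x3 — row 1: (13/3)/(5/3) = 13/5; row 2: entry -19/3 ≤ 0. Minimum is 13/5 at row 1 (x2 leaves); pivot element 5/3.
Divide row 1 by 5/3; eliminate column x3 from the other rows.
In the new row 1, the w1 entry is the old entry divided by the pivot: (1/3)/(5/3) = 1/5.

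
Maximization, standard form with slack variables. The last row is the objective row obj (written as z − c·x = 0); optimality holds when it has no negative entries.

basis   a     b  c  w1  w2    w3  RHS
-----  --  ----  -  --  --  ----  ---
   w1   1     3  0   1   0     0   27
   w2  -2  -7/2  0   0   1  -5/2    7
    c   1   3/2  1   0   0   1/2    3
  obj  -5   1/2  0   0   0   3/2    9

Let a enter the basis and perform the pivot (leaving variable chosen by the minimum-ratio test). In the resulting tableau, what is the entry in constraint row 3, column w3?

1/2

Ratio test on column a — row 1: 27/1 = 27; row 2: entry -2 ≤ 0; row 3: 3/1 = 3. Minimum is 3 at row 3 (c leaves); pivot element 1.
Divide row 3 by 1; eliminate column a from the other rows.
In the new row 3, the w3 entry is the old entry divided by the pivot: (1/2)/1 = 1/2.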